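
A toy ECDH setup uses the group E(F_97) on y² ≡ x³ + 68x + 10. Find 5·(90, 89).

(1, 46)

Write Q = (90, 89).
Double-and-add on 5 = (101)₂. Start with Q = (90, 89) for the leading 1-bit.
double: tangent at (90, 89): λ = (3·90² + 68)/(2·89) ≡ 21/81. 81⁻¹ ≡ 6 (mod 97), so λ ≡ 21·6 ≡ 29.
  x = λ² - 90 - 90 = 841 - 180 ≡ 79; y = λ·(90 - 79) - 89 ≡ 36. → (79, 36)
double: tangent at (79, 36): λ = (3·79² + 68)/(2·36) ≡ 70/72. 72⁻¹ ≡ 31 (mod 97) since 72·31 = 2232 ≡ 1, so λ ≡ 70·31 ≡ 36.
  x = λ² - 79 - 79 = 1296 - 158 ≡ 71; y = λ·(79 - 71) - 36 ≡ 58. → (71, 58)
add Q: (71, 58) + (90, 89). λ = (89 - 58)/(90 - 71) ≡ 31/19 mod 97. 19⁻¹ ≡ 46 (mod 97) since 19·46 = 874 ≡ 1, so λ ≡ 68.
  x = λ² - 71 - 90 = 4624 - 161 ≡ 1; y = λ·(71 - 1) - 58 ≡ 46. → (1, 46)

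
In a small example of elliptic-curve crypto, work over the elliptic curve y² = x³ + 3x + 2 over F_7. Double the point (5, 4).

tangent at (5, 4): λ = (3·5² + 3)/(2·4) ≡ 1/1. 1⁻¹ ≡ 1 (mod 7) since 1·1 = 1 ≡ 1, so λ ≡ 1·1 ≡ 1.
  x = λ² - 5 - 5 = 1 - 10 ≡ 5; y = λ·(5 - 5) - 4 ≡ 3. → (5, 3)

(5, 3)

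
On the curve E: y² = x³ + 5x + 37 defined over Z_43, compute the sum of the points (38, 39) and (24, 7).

(38, 39) + (24, 7). λ = (7 - 39)/(24 - 38) ≡ 11/29 mod 43. 29⁻¹ ≡ 3 (mod 43), so λ ≡ 33.
  x = λ² - 38 - 24 = 1089 - 62 ≡ 38; y = λ·(38 - 38) - 39 ≡ 4. → (38, 4)

(38, 4)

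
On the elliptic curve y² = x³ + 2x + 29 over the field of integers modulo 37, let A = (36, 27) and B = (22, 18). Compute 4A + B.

First 4A:
Repeated addition: build up to 4A.
2A: tangent at (36, 27): λ = (3·36² + 2)/(2·27) ≡ 5/17. 17⁻¹ ≡ 24 (mod 37), so λ ≡ 5·24 ≡ 9.
  x = λ² - 36 - 36 = 81 - 72 ≡ 9; y = λ·(36 - 9) - 27 ≡ 31. → (9, 31)
3A: (9, 31) + (36, 27). λ = (27 - 31)/(36 - 9) ≡ 33/27 mod 37. 27⁻¹ ≡ 11 (mod 37), so λ ≡ 30.
  x = λ² - 9 - 36 = 900 - 45 ≡ 4; y = λ·(9 - 4) - 31 ≡ 8. → (4, 8)
4A: (4, 8) + (36, 27). λ = (27 - 8)/(36 - 4) ≡ 19/32 mod 37. 32⁻¹ ≡ 22 (mod 37), so λ ≡ 11.
  x = λ² - 4 - 36 = 121 - 40 ≡ 7; y = λ·(4 - 7) - 8 ≡ 33. → (7, 33)
4A = (7, 33).
Finally 4A + B:
(7, 33) + (22, 18). λ = (18 - 33)/(22 - 7) ≡ 22/15 mod 37. 15⁻¹ ≡ 5 (mod 37) since 15·5 = 75 ≡ 1, so λ ≡ 36.
  x = λ² - 7 - 22 = 1296 - 29 ≡ 9; y = λ·(7 - 9) - 33 ≡ 6. → (9, 6)

(9, 6)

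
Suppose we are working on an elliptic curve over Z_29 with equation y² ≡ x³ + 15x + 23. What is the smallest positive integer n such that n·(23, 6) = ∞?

4

2P: tangent at (23, 6): λ = (3·23² + 15)/(2·6) ≡ 7/12. 12⁻¹ ≡ 17 (mod 29), so λ ≡ 7·17 ≡ 3.
  x = λ² - 23 - 23 = 9 - 46 ≡ 21; y = λ·(23 - 21) - 6 ≡ 0. → (21, 0)
3P: (21, 0) + (23, 6). λ = (6 - 0)/(23 - 21) ≡ 6/2 mod 29. 2⁻¹ ≡ 15 (mod 29) since 2·15 = 30 ≡ 1, so λ ≡ 3.
  x = λ² - 21 - 23 = 9 - 44 ≡ 23; y = λ·(21 - 23) - 0 ≡ 23. → (23, 23)
4P: (23, 23) + (23, 6): same x and y₁ ≡ -y₂, so the sum is ∞.
4P = ∞, so the order is 4.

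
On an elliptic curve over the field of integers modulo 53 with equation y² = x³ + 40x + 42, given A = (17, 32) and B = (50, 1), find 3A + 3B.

(15, 25)

First 3A:
Repeated addition: build up to 3A.
2A: tangent at (17, 32): λ = (3·17² + 40)/(2·32) ≡ 6/11. 11⁻¹ ≡ 29 (mod 53), so λ ≡ 6·29 ≡ 15.
  x = λ² - 17 - 17 = 225 - 34 ≡ 32; y = λ·(17 - 32) - 32 ≡ 8. → (32, 8)
3A: (32, 8) + (17, 32). λ = (32 - 8)/(17 - 32) ≡ 24/38 mod 53. 38⁻¹ ≡ 7 (mod 53), so λ ≡ 9.
  x = λ² - 32 - 17 = 81 - 49 ≡ 32; y = λ·(32 - 32) - 8 ≡ 45. → (32, 45)
3A = (32, 45).
Next 3B:
Repeated addition: build up to 3B.
2B: tangent at (50, 1): λ = (3·50² + 40)/(2·1) ≡ 14/2. 2⁻¹ ≡ 27 (mod 53) since 2·27 = 54 ≡ 1, so λ ≡ 14·27 ≡ 7.
  x = λ² - 50 - 50 = 49 - 100 ≡ 2; y = λ·(50 - 2) - 1 ≡ 17. → (2, 17)
3B: (2, 17) + (50, 1). λ = (1 - 17)/(50 - 2) ≡ 37/48 mod 53. 48⁻¹ ≡ 21 (mod 53) since 48·21 = 1008 ≡ 1, so λ ≡ 35.
  x = λ² - 2 - 50 = 1225 - 52 ≡ 7; y = λ·(2 - 7) - 17 ≡ 20. → (7, 20)
3B = (7, 20).
Finally 3A + 3B:
(32, 45) + (7, 20). λ = (20 - 45)/(7 - 32) ≡ 28/28 mod 53. 28⁻¹ ≡ 36 (mod 53) since 28·36 = 1008 ≡ 1, so λ ≡ 1.
  x = λ² - 32 - 7 = 1 - 39 ≡ 15; y = λ·(32 - 15) - 45 ≡ 25. → (15, 25)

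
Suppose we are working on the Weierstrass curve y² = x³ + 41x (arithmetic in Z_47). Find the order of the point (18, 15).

12

2P: tangent at (18, 15): λ = (3·18² + 41)/(2·15) ≡ 26/30. 30⁻¹ ≡ 11 (mod 47) since 30·11 = 330 ≡ 1, so λ ≡ 26·11 ≡ 4.
  x = λ² - 18 - 18 = 16 - 36 ≡ 27; y = λ·(18 - 27) - 15 ≡ 43. → (27, 43)
3P: (27, 43) + (18, 15). λ = (15 - 43)/(18 - 27) ≡ 19/38 mod 47. 38⁻¹ ≡ 26 (mod 47), so λ ≡ 24.
  x = λ² - 27 - 18 = 576 - 45 ≡ 14; y = λ·(27 - 14) - 43 ≡ 34. → (14, 34)
4P: (14, 34) + (18, 15). λ = (15 - 34)/(18 - 14) ≡ 28/4 mod 47. 4⁻¹ ≡ 12 (mod 47) since 4·12 = 48 ≡ 1, so λ ≡ 7.
  x = λ² - 14 - 18 = 49 - 32 ≡ 17; y = λ·(14 - 17) - 34 ≡ 39. → (17, 39)
5P: (17, 39) + (18, 15). λ = (15 - 39)/(18 - 17) ≡ 23/1 mod 47. 1⁻¹ ≡ 1 (mod 47), so λ ≡ 23.
  x = λ² - 17 - 18 = 529 - 35 ≡ 24; y = λ·(17 - 24) - 39 ≡ 35. → (24, 35)
6P: (24, 35) + (18, 15). λ = (15 - 35)/(18 - 24) ≡ 27/41 mod 47. 41⁻¹ ≡ 39 (mod 47) since 41·39 = 1599 ≡ 1, so λ ≡ 19.
  x = λ² - 24 - 18 = 361 - 42 ≡ 37; y = λ·(24 - 37) - 35 ≡ 0. → (37, 0)
7P: (37, 0) + (18, 15). λ = (15 - 0)/(18 - 37) ≡ 15/28 mod 47. 28⁻¹ ≡ 42 (mod 47), so λ ≡ 19.
  x = λ² - 37 - 18 = 361 - 55 ≡ 24; y = λ·(37 - 24) - 0 ≡ 12. → (24, 12)
8P: (24, 12) + (18, 15). λ = (15 - 12)/(18 - 24) ≡ 3/41 mod 47. 41⁻¹ ≡ 39 (mod 47), so λ ≡ 23.
  x = λ² - 24 - 18 = 529 - 42 ≡ 17; y = λ·(24 - 17) - 12 ≡ 8. → (17, 8)
9P: (17, 8) + (18, 15). λ = (15 - 8)/(18 - 17) ≡ 7/1 mod 47. 1⁻¹ ≡ 1 (mod 47), so λ ≡ 7.
  x = λ² - 17 - 18 = 49 - 35 ≡ 14; y = λ·(17 - 14) - 8 ≡ 13. → (14, 13)
10P: (14, 13) + (18, 15). λ = (15 - 13)/(18 - 14) ≡ 2/4 mod 47. 4⁻¹ ≡ 12 (mod 47), so λ ≡ 24.
  x = λ² - 14 - 18 = 576 - 32 ≡ 27; y = λ·(14 - 27) - 13 ≡ 4. → (27, 4)
11P: (27, 4) + (18, 15). λ = (15 - 4)/(18 - 27) ≡ 11/38 mod 47. 38⁻¹ ≡ 26 (mod 47), so λ ≡ 4.
  x = λ² - 27 - 18 = 16 - 45 ≡ 18; y = λ·(27 - 18) - 4 ≡ 32. → (18, 32)
12P: (18, 32) + (18, 15): same x and y₁ ≡ -y₂, so the sum is O.
12P = O, so the order is 12.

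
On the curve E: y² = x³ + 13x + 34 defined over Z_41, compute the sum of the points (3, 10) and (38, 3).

(3, 10) + (38, 3). λ = (3 - 10)/(38 - 3) ≡ 34/35 mod 41. 35⁻¹ ≡ 34 (mod 41), so λ ≡ 8.
  x = λ² - 3 - 38 = 64 - 41 ≡ 23; y = λ·(3 - 23) - 10 ≡ 35. → (23, 35)

(23, 35)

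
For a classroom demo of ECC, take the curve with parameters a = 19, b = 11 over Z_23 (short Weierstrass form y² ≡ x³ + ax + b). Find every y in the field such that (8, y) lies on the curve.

10, 13

x³ + 19x + 11 = 675 ≡ 8 (mod 23).
Square roots of 8 mod 23: 10 and 13 (since 10² = 100 ≡ 8).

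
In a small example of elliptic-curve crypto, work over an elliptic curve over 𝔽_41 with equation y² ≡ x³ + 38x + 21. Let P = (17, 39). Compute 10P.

(3, 30)

Double-and-add on 10 = (1010)₂. Start with P = (17, 39) for the leading 1-bit.
double: tangent at (17, 39): λ = (3·17² + 38)/(2·39) ≡ 3/37. 37⁻¹ ≡ 10 (mod 41), so λ ≡ 3·10 ≡ 30.
  x = λ² - 17 - 17 = 900 - 34 ≡ 5; y = λ·(17 - 5) - 39 ≡ 34. → (5, 34)
double: tangent at (5, 34): λ = (3·5² + 38)/(2·34) ≡ 31/27. 27⁻¹ ≡ 38 (mod 41), so λ ≡ 31·38 ≡ 30.
  x = λ² - 5 - 5 = 900 - 10 ≡ 29; y = λ·(5 - 29) - 34 ≡ 25. → (29, 25)
add P: (29, 25) + (17, 39). λ = (39 - 25)/(17 - 29) ≡ 14/29 mod 41. 29⁻¹ ≡ 17 (mod 41), so λ ≡ 33.
  x = λ² - 29 - 17 = 1089 - 46 ≡ 18; y = λ·(29 - 18) - 25 ≡ 10. → (18, 10)
double: tangent at (18, 10): λ = (3·18² + 38)/(2·10) ≡ 26/20. 20⁻¹ ≡ 39 (mod 41) since 20·39 = 780 ≡ 1, so λ ≡ 26·39 ≡ 30.
  x = λ² - 18 - 18 = 900 - 36 ≡ 3; y = λ·(18 - 3) - 10 ≡ 30. → (3, 30)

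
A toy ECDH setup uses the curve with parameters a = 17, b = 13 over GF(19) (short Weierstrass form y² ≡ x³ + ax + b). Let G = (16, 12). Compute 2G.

tangent at (16, 12): λ = (3·16² + 17)/(2·12) ≡ 6/5. 5⁻¹ ≡ 4 (mod 19) since 5·4 = 20 ≡ 1, so λ ≡ 6·4 ≡ 5.
  x = λ² - 16 - 16 = 25 - 32 ≡ 12; y = λ·(16 - 12) - 12 ≡ 8. → (12, 8)

(12, 8)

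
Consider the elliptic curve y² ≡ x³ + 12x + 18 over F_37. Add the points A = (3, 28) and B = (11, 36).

(24, 25)

(3, 28) + (11, 36). λ = (36 - 28)/(11 - 3) ≡ 8/8 mod 37. 8⁻¹ ≡ 14 (mod 37), so λ ≡ 1.
  x = λ² - 3 - 11 = 1 - 14 ≡ 24; y = λ·(3 - 24) - 28 ≡ 25. → (24, 25)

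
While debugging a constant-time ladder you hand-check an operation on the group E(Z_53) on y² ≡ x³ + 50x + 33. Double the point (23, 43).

(32, 2)

tangent at (23, 43): λ = (3·23² + 50)/(2·43) ≡ 47/33. 33⁻¹ ≡ 45 (mod 53), so λ ≡ 47·45 ≡ 48.
  x = λ² - 23 - 23 = 2304 - 46 ≡ 32; y = λ·(23 - 32) - 43 ≡ 2. → (32, 2)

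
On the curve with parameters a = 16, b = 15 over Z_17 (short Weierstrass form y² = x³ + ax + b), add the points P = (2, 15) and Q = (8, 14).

(16, 10)

(2, 15) + (8, 14). λ = (14 - 15)/(8 - 2) ≡ 16/6 mod 17. 6⁻¹ ≡ 3 (mod 17), so λ ≡ 14.
  x = λ² - 2 - 8 = 196 - 10 ≡ 16; y = λ·(2 - 16) - 15 ≡ 10. → (16, 10)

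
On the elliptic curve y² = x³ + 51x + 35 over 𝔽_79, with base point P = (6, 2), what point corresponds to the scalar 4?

(33, 50)

Double-and-add on 4 = (100)₂. Start with P = (6, 2) for the leading 1-bit.
double: tangent at (6, 2): λ = (3·6² + 51)/(2·2) ≡ 1/4. 4⁻¹ ≡ 20 (mod 79), so λ ≡ 1·20 ≡ 20.
  x = λ² - 6 - 6 = 400 - 12 ≡ 72; y = λ·(6 - 72) - 2 ≡ 21. → (72, 21)
double: tangent at (72, 21): λ = (3·72² + 51)/(2·21) ≡ 40/42. 42⁻¹ ≡ 32 (mod 79), so λ ≡ 40·32 ≡ 16.
  x = λ² - 72 - 72 = 256 - 144 ≡ 33; y = λ·(72 - 33) - 21 ≡ 50. → (33, 50)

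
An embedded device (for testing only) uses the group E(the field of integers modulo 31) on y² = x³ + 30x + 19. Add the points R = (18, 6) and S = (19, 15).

(18, 6) + (19, 15). λ = (15 - 6)/(19 - 18) ≡ 9/1 mod 31. 1⁻¹ ≡ 1 (mod 31) since 1·1 = 1 ≡ 1, so λ ≡ 9.
  x = λ² - 18 - 19 = 81 - 37 ≡ 13; y = λ·(18 - 13) - 6 ≡ 8. → (13, 8)

(13, 8)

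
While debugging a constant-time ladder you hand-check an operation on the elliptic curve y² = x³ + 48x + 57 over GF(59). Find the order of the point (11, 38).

10

2P: tangent at (11, 38): λ = (3·11² + 48)/(2·38) ≡ 57/17. 17⁻¹ ≡ 7 (mod 59), so λ ≡ 57·7 ≡ 45.
  x = λ² - 11 - 11 = 2025 - 22 ≡ 56; y = λ·(11 - 56) - 38 ≡ 2. → (56, 2)
3P: (56, 2) + (11, 38). λ = (38 - 2)/(11 - 56) ≡ 36/14 mod 59. 14⁻¹ ≡ 38 (mod 59), so λ ≡ 11.
  x = λ² - 56 - 11 = 121 - 67 ≡ 54; y = λ·(56 - 54) - 2 ≡ 20. → (54, 20)
4P: (54, 20) + (11, 38). λ = (38 - 20)/(11 - 54) ≡ 18/16 mod 59. 16⁻¹ ≡ 48 (mod 59) since 16·48 = 768 ≡ 1, so λ ≡ 38.
  x = λ² - 54 - 11 = 1444 - 65 ≡ 22; y = λ·(54 - 22) - 20 ≡ 16. → (22, 16)
5P: (22, 16) + (11, 38). λ = (38 - 16)/(11 - 22) ≡ 22/48 mod 59. 48⁻¹ ≡ 16 (mod 59), so λ ≡ 57.
  x = λ² - 22 - 11 = 3249 - 33 ≡ 30; y = λ·(22 - 30) - 16 ≡ 0. → (30, 0)
6P: (30, 0) + (11, 38). λ = (38 - 0)/(11 - 30) ≡ 38/40 mod 59. 40⁻¹ ≡ 31 (mod 59) since 40·31 = 1240 ≡ 1, so λ ≡ 57.
  x = λ² - 30 - 11 = 3249 - 41 ≡ 22; y = λ·(30 - 22) - 0 ≡ 43. → (22, 43)
7P: (22, 43) + (11, 38). λ = (38 - 43)/(11 - 22) ≡ 54/48 mod 59. 48⁻¹ ≡ 16 (mod 59) since 48·16 = 768 ≡ 1, so λ ≡ 38.
  x = λ² - 22 - 11 = 1444 - 33 ≡ 54; y = λ·(22 - 54) - 43 ≡ 39. → (54, 39)
8P: (54, 39) + (11, 38). λ = (38 - 39)/(11 - 54) ≡ 58/16 mod 59. 16⁻¹ ≡ 48 (mod 59) since 16·48 = 768 ≡ 1, so λ ≡ 11.
  x = λ² - 54 - 11 = 121 - 65 ≡ 56; y = λ·(54 - 56) - 39 ≡ 57. → (56, 57)
9P: (56, 57) + (11, 38). λ = (38 - 57)/(11 - 56) ≡ 40/14 mod 59. 14⁻¹ ≡ 38 (mod 59), so λ ≡ 45.
  x = λ² - 56 - 11 = 2025 - 67 ≡ 11; y = λ·(56 - 11) - 57 ≡ 21. → (11, 21)
10P: (11, 21) + (11, 38): same x and y₁ ≡ -y₂, so the sum is O.
10P = O, so the order is 10.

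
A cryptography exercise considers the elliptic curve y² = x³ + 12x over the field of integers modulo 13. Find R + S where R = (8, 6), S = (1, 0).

(5, 4)

(8, 6) + (1, 0). λ = (0 - 6)/(1 - 8) ≡ 7/6 mod 13. 6⁻¹ ≡ 11 (mod 13), so λ ≡ 12.
  x = λ² - 8 - 1 = 144 - 9 ≡ 5; y = λ·(8 - 5) - 6 ≡ 4. → (5, 4)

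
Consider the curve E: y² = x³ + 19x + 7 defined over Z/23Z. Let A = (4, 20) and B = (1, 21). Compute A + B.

(13, 6)

(4, 20) + (1, 21). λ = (21 - 20)/(1 - 4) ≡ 1/20 mod 23. 20⁻¹ ≡ 15 (mod 23), so λ ≡ 15.
  x = λ² - 4 - 1 = 225 - 5 ≡ 13; y = λ·(4 - 13) - 20 ≡ 6. → (13, 6)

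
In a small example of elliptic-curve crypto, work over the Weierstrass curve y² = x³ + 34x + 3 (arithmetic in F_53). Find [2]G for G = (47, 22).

tangent at (47, 22): λ = (3·47² + 34)/(2·22) ≡ 36/44. 44⁻¹ ≡ 47 (mod 53) since 44·47 = 2068 ≡ 1, so λ ≡ 36·47 ≡ 49.
  x = λ² - 47 - 47 = 2401 - 94 ≡ 28; y = λ·(47 - 28) - 22 ≡ 8. → (28, 8)

(28, 8)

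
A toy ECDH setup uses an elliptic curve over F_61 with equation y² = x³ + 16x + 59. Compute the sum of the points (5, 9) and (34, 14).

(6, 35)

(5, 9) + (34, 14). λ = (14 - 9)/(34 - 5) ≡ 5/29 mod 61. 29⁻¹ ≡ 40 (mod 61), so λ ≡ 17.
  x = λ² - 5 - 34 = 289 - 39 ≡ 6; y = λ·(5 - 6) - 9 ≡ 35. → (6, 35)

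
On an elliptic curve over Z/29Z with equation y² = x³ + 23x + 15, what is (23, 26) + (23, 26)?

tangent at (23, 26): λ = (3·23² + 23)/(2·26) ≡ 15/23. 23⁻¹ ≡ 24 (mod 29), so λ ≡ 15·24 ≡ 12.
  x = λ² - 23 - 23 = 144 - 46 ≡ 11; y = λ·(23 - 11) - 26 ≡ 2. → (11, 2)

(11, 2)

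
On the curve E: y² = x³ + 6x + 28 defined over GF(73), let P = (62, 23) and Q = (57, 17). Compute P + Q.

(62, 23) + (57, 17). λ = (17 - 23)/(57 - 62) ≡ 67/68 mod 73. 68⁻¹ ≡ 29 (mod 73), so λ ≡ 45.
  x = λ² - 62 - 57 = 2025 - 119 ≡ 8; y = λ·(62 - 8) - 23 ≡ 71. → (8, 71)

(8, 71)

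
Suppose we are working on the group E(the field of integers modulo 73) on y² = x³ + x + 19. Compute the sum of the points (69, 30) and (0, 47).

(54, 52)

(69, 30) + (0, 47). λ = (47 - 30)/(0 - 69) ≡ 17/4 mod 73. 4⁻¹ ≡ 55 (mod 73), so λ ≡ 59.
  x = λ² - 69 - 0 = 3481 - 69 ≡ 54; y = λ·(69 - 54) - 30 ≡ 52. → (54, 52)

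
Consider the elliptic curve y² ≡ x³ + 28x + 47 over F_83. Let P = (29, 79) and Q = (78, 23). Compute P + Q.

(62, 18)

(29, 79) + (78, 23). λ = (23 - 79)/(78 - 29) ≡ 27/49 mod 83. 49⁻¹ ≡ 61 (mod 83) since 49·61 = 2989 ≡ 1, so λ ≡ 70.
  x = λ² - 29 - 78 = 4900 - 107 ≡ 62; y = λ·(29 - 62) - 79 ≡ 18. → (62, 18)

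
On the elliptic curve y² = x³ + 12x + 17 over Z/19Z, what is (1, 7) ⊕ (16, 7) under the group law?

(1, 7) + (16, 7). λ = (7 - 7)/(16 - 1) ≡ 0/15 mod 19. 15⁻¹ ≡ 14 (mod 19) since 15·14 = 210 ≡ 1, so λ ≡ 0.
  x = λ² - 1 - 16 = 0 - 17 ≡ 2; y = λ·(1 - 2) - 7 ≡ 12. → (2, 12)

(2, 12)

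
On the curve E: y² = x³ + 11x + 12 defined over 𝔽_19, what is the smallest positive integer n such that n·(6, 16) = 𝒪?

11

2P: tangent at (6, 16): λ = (3·6² + 11)/(2·16) ≡ 5/13. 13⁻¹ ≡ 3 (mod 19) since 13·3 = 39 ≡ 1, so λ ≡ 5·3 ≡ 15.
  x = λ² - 6 - 6 = 225 - 12 ≡ 4; y = λ·(6 - 4) - 16 ≡ 14. → (4, 14)
3P: (4, 14) + (6, 16). λ = (16 - 14)/(6 - 4) ≡ 2/2 mod 19. 2⁻¹ ≡ 10 (mod 19) since 2·10 = 20 ≡ 1, so λ ≡ 1.
  x = λ² - 4 - 6 = 1 - 10 ≡ 10; y = λ·(4 - 10) - 14 ≡ 18. → (10, 18)
4P: (10, 18) + (6, 16). λ = (16 - 18)/(6 - 10) ≡ 17/15 mod 19. 15⁻¹ ≡ 14 (mod 19) since 15·14 = 210 ≡ 1, so λ ≡ 10.
  x = λ² - 10 - 6 = 100 - 16 ≡ 8; y = λ·(10 - 8) - 18 ≡ 2. → (8, 2)
5P: (8, 2) + (6, 16). λ = (16 - 2)/(6 - 8) ≡ 14/17 mod 19. 17⁻¹ ≡ 9 (mod 19) since 17·9 = 153 ≡ 1, so λ ≡ 12.
  x = λ² - 8 - 6 = 144 - 14 ≡ 16; y = λ·(8 - 16) - 2 ≡ 16. → (16, 16)
6P: (16, 16) + (6, 16). λ = (16 - 16)/(6 - 16) ≡ 0/9 mod 19. 9⁻¹ ≡ 17 (mod 19) since 9·17 = 153 ≡ 1, so λ ≡ 0.
  x = λ² - 16 - 6 = 0 - 22 ≡ 16; y = λ·(16 - 16) - 16 ≡ 3. → (16, 3)
7P: (16, 3) + (6, 16). λ = (16 - 3)/(6 - 16) ≡ 13/9 mod 19. 9⁻¹ ≡ 17 (mod 19) since 9·17 = 153 ≡ 1, so λ ≡ 12.
  x = λ² - 16 - 6 = 144 - 22 ≡ 8; y = λ·(16 - 8) - 3 ≡ 17. → (8, 17)
8P: (8, 17) + (6, 16). λ = (16 - 17)/(6 - 8) ≡ 18/17 mod 19. 17⁻¹ ≡ 9 (mod 19), so λ ≡ 10.
  x = λ² - 8 - 6 = 100 - 14 ≡ 10; y = λ·(8 - 10) - 17 ≡ 1. → (10, 1)
9P: (10, 1) + (6, 16). λ = (16 - 1)/(6 - 10) ≡ 15/15 mod 19. 15⁻¹ ≡ 14 (mod 19), so λ ≡ 1.
  x = λ² - 10 - 6 = 1 - 16 ≡ 4; y = λ·(10 - 4) - 1 ≡ 5. → (4, 5)
10P: (4, 5) + (6, 16). λ = (16 - 5)/(6 - 4) ≡ 11/2 mod 19. 2⁻¹ ≡ 10 (mod 19) since 2·10 = 20 ≡ 1, so λ ≡ 15.
  x = λ² - 4 - 6 = 225 - 10 ≡ 6; y = λ·(4 - 6) - 5 ≡ 3. → (6, 3)
11P: (6, 3) + (6, 16): same x and y₁ ≡ -y₂, so the sum is 𝒪.
11P = 𝒪, so the order is 11.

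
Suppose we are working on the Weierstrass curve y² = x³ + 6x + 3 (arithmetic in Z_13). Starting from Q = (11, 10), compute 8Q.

(8, 2)

Double-and-add on 8 = (1000)₂. Start with Q = (11, 10) for the leading 1-bit.
double: tangent at (11, 10): λ = (3·11² + 6)/(2·10) ≡ 5/7. 7⁻¹ ≡ 2 (mod 13) since 7·2 = 14 ≡ 1, so λ ≡ 5·2 ≡ 10.
  x = λ² - 11 - 11 = 100 - 22 ≡ 0; y = λ·(11 - 0) - 10 ≡ 9. → (0, 9)
double: tangent at (0, 9): λ = (3·0² + 6)/(2·9) ≡ 6/5. 5⁻¹ ≡ 8 (mod 13), so λ ≡ 6·8 ≡ 9.
  x = λ² - 0 - 0 = 81 - 0 ≡ 3; y = λ·(0 - 3) - 9 ≡ 3. → (3, 3)
double: tangent at (3, 3): λ = (3·3² + 6)/(2·3) ≡ 7/6. 6⁻¹ ≡ 11 (mod 13) since 6·11 = 66 ≡ 1, so λ ≡ 7·11 ≡ 12.
  x = λ² - 3 - 3 = 144 - 6 ≡ 8; y = λ·(3 - 8) - 3 ≡ 2. → (8, 2)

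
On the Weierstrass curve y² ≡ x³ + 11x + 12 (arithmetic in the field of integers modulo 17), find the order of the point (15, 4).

2P: tangent at (15, 4): λ = (3·15² + 11)/(2·4) ≡ 6/8. 8⁻¹ ≡ 15 (mod 17), so λ ≡ 6·15 ≡ 5.
  x = λ² - 15 - 15 = 25 - 30 ≡ 12; y = λ·(15 - 12) - 4 ≡ 11. → (12, 11)
3P: (12, 11) + (15, 4). λ = (4 - 11)/(15 - 12) ≡ 10/3 mod 17. 3⁻¹ ≡ 6 (mod 17), so λ ≡ 9.
  x = λ² - 12 - 15 = 81 - 27 ≡ 3; y = λ·(12 - 3) - 11 ≡ 2. → (3, 2)
4P: (3, 2) + (15, 4). λ = (4 - 2)/(15 - 3) ≡ 2/12 mod 17. 12⁻¹ ≡ 10 (mod 17), so λ ≡ 3.
  x = λ² - 3 - 15 = 9 - 18 ≡ 8; y = λ·(3 - 8) - 2 ≡ 0. → (8, 0)
5P: (8, 0) + (15, 4). λ = (4 - 0)/(15 - 8) ≡ 4/7 mod 17. 7⁻¹ ≡ 5 (mod 17), so λ ≡ 3.
  x = λ² - 8 - 15 = 9 - 23 ≡ 3; y = λ·(8 - 3) - 0 ≡ 15. → (3, 15)
6P: (3, 15) + (15, 4). λ = (4 - 15)/(15 - 3) ≡ 6/12 mod 17. 12⁻¹ ≡ 10 (mod 17), so λ ≡ 9.
  x = λ² - 3 - 15 = 81 - 18 ≡ 12; y = λ·(3 - 12) - 15 ≡ 6. → (12, 6)
7P: (12, 6) + (15, 4). λ = (4 - 6)/(15 - 12) ≡ 15/3 mod 17. 3⁻¹ ≡ 6 (mod 17), so λ ≡ 5.
  x = λ² - 12 - 15 = 25 - 27 ≡ 15; y = λ·(12 - 15) - 6 ≡ 13. → (15, 13)
8P: (15, 13) + (15, 4): same x and y₁ ≡ -y₂, so the sum is the point at infinity.
8P = the point at infinity, so the order is 8.

8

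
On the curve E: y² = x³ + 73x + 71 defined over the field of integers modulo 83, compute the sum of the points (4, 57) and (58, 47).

(4, 57) + (58, 47). λ = (47 - 57)/(58 - 4) ≡ 73/54 mod 83. 54⁻¹ ≡ 20 (mod 83), so λ ≡ 49.
  x = λ² - 4 - 58 = 2401 - 62 ≡ 15; y = λ·(4 - 15) - 57 ≡ 68. → (15, 68)

(15, 68)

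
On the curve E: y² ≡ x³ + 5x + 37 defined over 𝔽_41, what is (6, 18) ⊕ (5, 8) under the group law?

(7, 13)

(6, 18) + (5, 8). λ = (8 - 18)/(5 - 6) ≡ 31/40 mod 41. 40⁻¹ ≡ 40 (mod 41), so λ ≡ 10.
  x = λ² - 6 - 5 = 100 - 11 ≡ 7; y = λ·(6 - 7) - 18 ≡ 13. → (7, 13)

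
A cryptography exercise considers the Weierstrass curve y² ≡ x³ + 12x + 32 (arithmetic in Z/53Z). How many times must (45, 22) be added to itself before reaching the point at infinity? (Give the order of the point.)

2P: tangent at (45, 22): λ = (3·45² + 12)/(2·22) ≡ 45/44. 44⁻¹ ≡ 47 (mod 53), so λ ≡ 45·47 ≡ 48.
  x = λ² - 45 - 45 = 2304 - 90 ≡ 41; y = λ·(45 - 41) - 22 ≡ 11. → (41, 11)
3P: (41, 11) + (45, 22). λ = (22 - 11)/(45 - 41) ≡ 11/4 mod 53. 4⁻¹ ≡ 40 (mod 53), so λ ≡ 16.
  x = λ² - 41 - 45 = 256 - 86 ≡ 11; y = λ·(41 - 11) - 11 ≡ 45. → (11, 45)
4P: (11, 45) + (45, 22). λ = (22 - 45)/(45 - 11) ≡ 30/34 mod 53. 34⁻¹ ≡ 39 (mod 53), so λ ≡ 4.
  x = λ² - 11 - 45 = 16 - 56 ≡ 13; y = λ·(11 - 13) - 45 ≡ 0. → (13, 0)
5P: (13, 0) + (45, 22). λ = (22 - 0)/(45 - 13) ≡ 22/32 mod 53. 32⁻¹ ≡ 5 (mod 53), so λ ≡ 4.
  x = λ² - 13 - 45 = 16 - 58 ≡ 11; y = λ·(13 - 11) - 0 ≡ 8. → (11, 8)
6P: (11, 8) + (45, 22). λ = (22 - 8)/(45 - 11) ≡ 14/34 mod 53. 34⁻¹ ≡ 39 (mod 53) since 34·39 = 1326 ≡ 1, so λ ≡ 16.
  x = λ² - 11 - 45 = 256 - 56 ≡ 41; y = λ·(11 - 41) - 8 ≡ 42. → (41, 42)
7P: (41, 42) + (45, 22). λ = (22 - 42)/(45 - 41) ≡ 33/4 mod 53. 4⁻¹ ≡ 40 (mod 53) since 4·40 = 160 ≡ 1, so λ ≡ 48.
  x = λ² - 41 - 45 = 2304 - 86 ≡ 45; y = λ·(41 - 45) - 42 ≡ 31. → (45, 31)
8P: (45, 31) + (45, 22): same x and y₁ ≡ -y₂, so the sum is the point at infinity.
8P = the point at infinity, so the order is 8.

8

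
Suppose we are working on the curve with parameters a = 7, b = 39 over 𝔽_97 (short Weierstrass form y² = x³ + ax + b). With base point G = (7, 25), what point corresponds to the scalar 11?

(94, 31)

Double-and-add on 11 = (1011)₂. Start with G = (7, 25) for the leading 1-bit.
double: tangent at (7, 25): λ = (3·7² + 7)/(2·25) ≡ 57/50. 50⁻¹ ≡ 33 (mod 97), so λ ≡ 57·33 ≡ 38.
  x = λ² - 7 - 7 = 1444 - 14 ≡ 72; y = λ·(7 - 72) - 25 ≡ 27. → (72, 27)
double: tangent at (72, 27): λ = (3·72² + 7)/(2·27) ≡ 39/54. 54⁻¹ ≡ 9 (mod 97), so λ ≡ 39·9 ≡ 60.
  x = λ² - 72 - 72 = 3600 - 144 ≡ 61; y = λ·(72 - 61) - 27 ≡ 51. → (61, 51)
add G: (61, 51) + (7, 25). λ = (25 - 51)/(7 - 61) ≡ 71/43 mod 97. 43⁻¹ ≡ 88 (mod 97), so λ ≡ 40.
  x = λ² - 61 - 7 = 1600 - 68 ≡ 77; y = λ·(61 - 77) - 51 ≡ 85. → (77, 85)
double: tangent at (77, 85): λ = (3·77² + 7)/(2·85) ≡ 43/73. 73⁻¹ ≡ 4 (mod 97), so λ ≡ 43·4 ≡ 75.
  x = λ² - 77 - 77 = 5625 - 154 ≡ 39; y = λ·(77 - 39) - 85 ≡ 49. → (39, 49)
add G: (39, 49) + (7, 25). λ = (25 - 49)/(7 - 39) ≡ 73/65 mod 97. 65⁻¹ ≡ 3 (mod 97), so λ ≡ 25.
  x = λ² - 39 - 7 = 625 - 46 ≡ 94; y = λ·(39 - 94) - 49 ≡ 31. → (94, 31)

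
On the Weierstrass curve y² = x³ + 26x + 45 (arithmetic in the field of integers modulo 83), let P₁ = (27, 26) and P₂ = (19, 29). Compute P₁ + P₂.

(54, 36)

(27, 26) + (19, 29). λ = (29 - 26)/(19 - 27) ≡ 3/75 mod 83. 75⁻¹ ≡ 31 (mod 83) since 75·31 = 2325 ≡ 1, so λ ≡ 10.
  x = λ² - 27 - 19 = 100 - 46 ≡ 54; y = λ·(27 - 54) - 26 ≡ 36. → (54, 36)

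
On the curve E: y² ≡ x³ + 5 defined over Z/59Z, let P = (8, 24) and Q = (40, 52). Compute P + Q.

(8, 24) + (40, 52). λ = (52 - 24)/(40 - 8) ≡ 28/32 mod 59. 32⁻¹ ≡ 24 (mod 59) since 32·24 = 768 ≡ 1, so λ ≡ 23.
  x = λ² - 8 - 40 = 529 - 48 ≡ 9; y = λ·(8 - 9) - 24 ≡ 12. → (9, 12)

(9, 12)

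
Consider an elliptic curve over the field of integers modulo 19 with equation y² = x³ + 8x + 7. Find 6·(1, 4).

(11, 1)

Write P = (1, 4).
Double-and-add on 6 = (110)₂. Start with P = (1, 4) for the leading 1-bit.
double: tangent at (1, 4): λ = (3·1² + 8)/(2·4) ≡ 11/8. 8⁻¹ ≡ 12 (mod 19), so λ ≡ 11·12 ≡ 18.
  x = λ² - 1 - 1 = 324 - 2 ≡ 18; y = λ·(1 - 18) - 4 ≡ 13. → (18, 13)
add P: (18, 13) + (1, 4). λ = (4 - 13)/(1 - 18) ≡ 10/2 mod 19. 2⁻¹ ≡ 10 (mod 19), so λ ≡ 5.
  x = λ² - 18 - 1 = 25 - 19 ≡ 6; y = λ·(18 - 6) - 13 ≡ 9. → (6, 9)
double: tangent at (6, 9): λ = (3·6² + 8)/(2·9) ≡ 2/18. 18⁻¹ ≡ 18 (mod 19), so λ ≡ 2·18 ≡ 17.
  x = λ² - 6 - 6 = 289 - 12 ≡ 11; y = λ·(6 - 11) - 9 ≡ 1. → (11, 1)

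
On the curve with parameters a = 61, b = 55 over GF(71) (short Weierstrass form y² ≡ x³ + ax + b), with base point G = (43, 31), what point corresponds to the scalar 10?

Double-and-add on 10 = (1010)₂. Start with G = (43, 31) for the leading 1-bit.
double: tangent at (43, 31): λ = (3·43² + 61)/(2·31) ≡ 70/62. 62⁻¹ ≡ 63 (mod 71) since 62·63 = 3906 ≡ 1, so λ ≡ 70·63 ≡ 8.
  x = λ² - 43 - 43 = 64 - 86 ≡ 49; y = λ·(43 - 49) - 31 ≡ 63. → (49, 63)
double: tangent at (49, 63): λ = (3·49² + 61)/(2·63) ≡ 22/55. 55⁻¹ ≡ 31 (mod 71), so λ ≡ 22·31 ≡ 43.
  x = λ² - 49 - 49 = 1849 - 98 ≡ 47; y = λ·(49 - 47) - 63 ≡ 23. → (47, 23)
add G: (47, 23) + (43, 31). λ = (31 - 23)/(43 - 47) ≡ 8/67 mod 71. 67⁻¹ ≡ 53 (mod 71) since 67·53 = 3551 ≡ 1, so λ ≡ 69.
  x = λ² - 47 - 43 = 4761 - 90 ≡ 56; y = λ·(47 - 56) - 23 ≡ 66. → (56, 66)
double: tangent at (56, 66): λ = (3·56² + 61)/(2·66) ≡ 26/61. 61⁻¹ ≡ 7 (mod 71), so λ ≡ 26·7 ≡ 40.
  x = λ² - 56 - 56 = 1600 - 112 ≡ 68; y = λ·(56 - 68) - 66 ≡ 22. → (68, 22)

(68, 22)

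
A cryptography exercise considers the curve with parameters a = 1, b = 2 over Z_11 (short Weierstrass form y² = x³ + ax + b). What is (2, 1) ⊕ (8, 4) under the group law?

(4, 9)

(2, 1) + (8, 4). λ = (4 - 1)/(8 - 2) ≡ 3/6 mod 11. 6⁻¹ ≡ 2 (mod 11) since 6·2 = 12 ≡ 1, so λ ≡ 6.
  x = λ² - 2 - 8 = 36 - 10 ≡ 4; y = λ·(2 - 4) - 1 ≡ 9. → (4, 9)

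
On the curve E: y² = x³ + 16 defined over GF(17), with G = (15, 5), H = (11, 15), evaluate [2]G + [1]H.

First 2G:
Repeated addition: build up to 2G.
2G: tangent at (15, 5): λ = (3·15² + 0)/(2·5) ≡ 12/10. 10⁻¹ ≡ 12 (mod 17), so λ ≡ 12·12 ≡ 8.
  x = λ² - 15 - 15 = 64 - 30 ≡ 0; y = λ·(15 - 0) - 5 ≡ 13. → (0, 13)
2G = (0, 13).
Finally 2G + H:
(0, 13) + (11, 15). λ = (15 - 13)/(11 - 0) ≡ 2/11 mod 17. 11⁻¹ ≡ 14 (mod 17) since 11·14 = 154 ≡ 1, so λ ≡ 11.
  x = λ² - 0 - 11 = 121 - 11 ≡ 8; y = λ·(0 - 8) - 13 ≡ 1. → (8, 1)

(8, 1)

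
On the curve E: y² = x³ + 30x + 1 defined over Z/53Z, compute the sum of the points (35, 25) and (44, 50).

(2, 49)

(35, 25) + (44, 50). λ = (50 - 25)/(44 - 35) ≡ 25/9 mod 53. 9⁻¹ ≡ 6 (mod 53), so λ ≡ 44.
  x = λ² - 35 - 44 = 1936 - 79 ≡ 2; y = λ·(35 - 2) - 25 ≡ 49. → (2, 49)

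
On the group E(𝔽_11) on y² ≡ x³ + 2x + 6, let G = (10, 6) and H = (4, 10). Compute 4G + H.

(9, 4)

First 4G:
Repeated addition: build up to 4G.
2G: tangent at (10, 6): λ = (3·10² + 2)/(2·6) ≡ 5/1. 1⁻¹ ≡ 1 (mod 11) since 1·1 = 1 ≡ 1, so λ ≡ 5·1 ≡ 5.
  x = λ² - 10 - 10 = 25 - 20 ≡ 5; y = λ·(10 - 5) - 6 ≡ 8. → (5, 8)
3G: (5, 8) + (10, 6). λ = (6 - 8)/(10 - 5) ≡ 9/5 mod 11. 5⁻¹ ≡ 9 (mod 11), so λ ≡ 4.
  x = λ² - 5 - 10 = 16 - 15 ≡ 1; y = λ·(5 - 1) - 8 ≡ 8. → (1, 8)
4G: (1, 8) + (10, 6). λ = (6 - 8)/(10 - 1) ≡ 9/9 mod 11. 9⁻¹ ≡ 5 (mod 11), so λ ≡ 1.
  x = λ² - 1 - 10 = 1 - 11 ≡ 1; y = λ·(1 - 1) - 8 ≡ 3. → (1, 3)
4G = (1, 3).
Finally 4G + H:
(1, 3) + (4, 10). λ = (10 - 3)/(4 - 1) ≡ 7/3 mod 11. 3⁻¹ ≡ 4 (mod 11) since 3·4 = 12 ≡ 1, so λ ≡ 6.
  x = λ² - 1 - 4 = 36 - 5 ≡ 9; y = λ·(1 - 9) - 3 ≡ 4. → (9, 4)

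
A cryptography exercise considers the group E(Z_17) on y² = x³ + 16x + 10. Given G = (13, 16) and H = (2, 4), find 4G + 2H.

(4, 11)

First 4G:
Double-and-add on 4 = (100)₂. Start with G = (13, 16) for the leading 1-bit.
double: tangent at (13, 16): λ = (3·13² + 16)/(2·16) ≡ 13/15. 15⁻¹ ≡ 8 (mod 17), so λ ≡ 13·8 ≡ 2.
  x = λ² - 13 - 13 = 4 - 26 ≡ 12; y = λ·(13 - 12) - 16 ≡ 3. → (12, 3)
double: tangent at (12, 3): λ = (3·12² + 16)/(2·3) ≡ 6/6. 6⁻¹ ≡ 3 (mod 17), so λ ≡ 6·3 ≡ 1.
  x = λ² - 12 - 12 = 1 - 24 ≡ 11; y = λ·(12 - 11) - 3 ≡ 15. → (11, 15)
4G = (11, 15).
Next 2H:
Repeated addition: build up to 2H.
2H: tangent at (2, 4): λ = (3·2² + 16)/(2·4) ≡ 11/8. 8⁻¹ ≡ 15 (mod 17), so λ ≡ 11·15 ≡ 12.
  x = λ² - 2 - 2 = 144 - 4 ≡ 4; y = λ·(2 - 4) - 4 ≡ 6. → (4, 6)
2H = (4, 6).
Finally 4G + 2H:
(11, 15) + (4, 6). λ = (6 - 15)/(4 - 11) ≡ 8/10 mod 17. 10⁻¹ ≡ 12 (mod 17), so λ ≡ 11.
  x = λ² - 11 - 4 = 121 - 15 ≡ 4; y = λ·(11 - 4) - 15 ≡ 11. → (4, 11)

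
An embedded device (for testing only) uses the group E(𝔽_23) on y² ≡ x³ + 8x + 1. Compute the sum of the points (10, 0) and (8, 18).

(17, 17)

(10, 0) + (8, 18). λ = (18 - 0)/(8 - 10) ≡ 18/21 mod 23. 21⁻¹ ≡ 11 (mod 23) since 21·11 = 231 ≡ 1, so λ ≡ 14.
  x = λ² - 10 - 8 = 196 - 18 ≡ 17; y = λ·(10 - 17) - 0 ≡ 17. → (17, 17)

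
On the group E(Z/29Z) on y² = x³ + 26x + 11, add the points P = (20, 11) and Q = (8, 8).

(21, 25)

(20, 11) + (8, 8). λ = (8 - 11)/(8 - 20) ≡ 26/17 mod 29. 17⁻¹ ≡ 12 (mod 29) since 17·12 = 204 ≡ 1, so λ ≡ 22.
  x = λ² - 20 - 8 = 484 - 28 ≡ 21; y = λ·(20 - 21) - 11 ≡ 25. → (21, 25)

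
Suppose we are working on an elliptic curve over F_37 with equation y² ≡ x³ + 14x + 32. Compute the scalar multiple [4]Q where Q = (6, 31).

Double-and-add on 4 = (100)₂. Start with Q = (6, 31) for the leading 1-bit.
double: tangent at (6, 31): λ = (3·6² + 14)/(2·31) ≡ 11/25. 25⁻¹ ≡ 3 (mod 37) since 25·3 = 75 ≡ 1, so λ ≡ 11·3 ≡ 33.
  x = λ² - 6 - 6 = 1089 - 12 ≡ 4; y = λ·(6 - 4) - 31 ≡ 35. → (4, 35)
double: tangent at (4, 35): λ = (3·4² + 14)/(2·35) ≡ 25/33. 33⁻¹ ≡ 9 (mod 37), so λ ≡ 25·9 ≡ 3.
  x = λ² - 4 - 4 = 9 - 8 ≡ 1; y = λ·(4 - 1) - 35 ≡ 11. → (1, 11)

(1, 11)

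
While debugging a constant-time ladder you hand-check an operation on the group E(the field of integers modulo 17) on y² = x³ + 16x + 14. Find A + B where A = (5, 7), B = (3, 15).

(8, 5)

(5, 7) + (3, 15). λ = (15 - 7)/(3 - 5) ≡ 8/15 mod 17. 15⁻¹ ≡ 8 (mod 17), so λ ≡ 13.
  x = λ² - 5 - 3 = 169 - 8 ≡ 8; y = λ·(5 - 8) - 7 ≡ 5. → (8, 5)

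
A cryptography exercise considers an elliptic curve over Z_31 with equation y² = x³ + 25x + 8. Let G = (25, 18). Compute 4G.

(13, 9)

Double-and-add on 4 = (100)₂. Start with G = (25, 18) for the leading 1-bit.
double: tangent at (25, 18): λ = (3·25² + 25)/(2·18) ≡ 9/5. 5⁻¹ ≡ 25 (mod 31) since 5·25 = 125 ≡ 1, so λ ≡ 9·25 ≡ 8.
  x = λ² - 25 - 25 = 64 - 50 ≡ 14; y = λ·(25 - 14) - 18 ≡ 8. → (14, 8)
double: tangent at (14, 8): λ = (3·14² + 25)/(2·8) ≡ 24/16. 16⁻¹ ≡ 2 (mod 31) since 16·2 = 32 ≡ 1, so λ ≡ 24·2 ≡ 17.
  x = λ² - 14 - 14 = 289 - 28 ≡ 13; y = λ·(14 - 13) - 8 ≡ 9. → (13, 9)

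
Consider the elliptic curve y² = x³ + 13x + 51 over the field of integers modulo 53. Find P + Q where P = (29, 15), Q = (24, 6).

(52, 39)

(29, 15) + (24, 6). λ = (6 - 15)/(24 - 29) ≡ 44/48 mod 53. 48⁻¹ ≡ 21 (mod 53) since 48·21 = 1008 ≡ 1, so λ ≡ 23.
  x = λ² - 29 - 24 = 529 - 53 ≡ 52; y = λ·(29 - 52) - 15 ≡ 39. → (52, 39)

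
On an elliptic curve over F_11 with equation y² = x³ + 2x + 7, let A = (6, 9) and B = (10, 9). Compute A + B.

(6, 2)

(6, 9) + (10, 9). λ = (9 - 9)/(10 - 6) ≡ 0/4 mod 11. 4⁻¹ ≡ 3 (mod 11), so λ ≡ 0.
  x = λ² - 6 - 10 = 0 - 16 ≡ 6; y = λ·(6 - 6) - 9 ≡ 2. → (6, 2)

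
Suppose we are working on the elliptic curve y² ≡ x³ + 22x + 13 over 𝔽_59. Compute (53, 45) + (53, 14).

O

The two points share x = 53 and their y-coordinates satisfy 45 + 14 ≡ 0 (mod 59), so they are inverses. Their sum is the point at infinity.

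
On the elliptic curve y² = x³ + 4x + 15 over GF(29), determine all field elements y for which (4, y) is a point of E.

none

x³ + 4x + 15 = 95 ≡ 8 (mod 29).
8 is a non-residue mod 29; no y exists.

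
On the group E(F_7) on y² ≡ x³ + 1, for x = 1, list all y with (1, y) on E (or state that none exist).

3, 4

x³ + 0x + 1 = 2 ≡ 2 (mod 7).
Square roots of 2 mod 7: 3 and 4 (since 3² = 9 ≡ 2).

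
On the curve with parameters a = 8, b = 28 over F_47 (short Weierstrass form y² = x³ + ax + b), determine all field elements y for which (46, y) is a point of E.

none

x³ + 8x + 28 = 97732 ≡ 19 (mod 47).
19 is a non-residue mod 47; no y exists.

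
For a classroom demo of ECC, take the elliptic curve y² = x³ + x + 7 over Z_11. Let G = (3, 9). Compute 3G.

Repeated addition: build up to 3G.
2G: tangent at (3, 9): λ = (3·3² + 1)/(2·9) ≡ 6/7. 7⁻¹ ≡ 8 (mod 11) since 7·8 = 56 ≡ 1, so λ ≡ 6·8 ≡ 4.
  x = λ² - 3 - 3 = 16 - 6 ≡ 10; y = λ·(3 - 10) - 9 ≡ 7. → (10, 7)
3G: (10, 7) + (3, 9). λ = (9 - 7)/(3 - 10) ≡ 2/4 mod 11. 4⁻¹ ≡ 3 (mod 11), so λ ≡ 6.
  x = λ² - 10 - 3 = 36 - 13 ≡ 1; y = λ·(10 - 1) - 7 ≡ 3. → (1, 3)

(1, 3)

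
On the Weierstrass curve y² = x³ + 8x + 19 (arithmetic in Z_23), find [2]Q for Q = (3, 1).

tangent at (3, 1): λ = (3·3² + 8)/(2·1) ≡ 12/2. 2⁻¹ ≡ 12 (mod 23), so λ ≡ 12·12 ≡ 6.
  x = λ² - 3 - 3 = 36 - 6 ≡ 7; y = λ·(3 - 7) - 1 ≡ 21. → (7, 21)

(7, 21)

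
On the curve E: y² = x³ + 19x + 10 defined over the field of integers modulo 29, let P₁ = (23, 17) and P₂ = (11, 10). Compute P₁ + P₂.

(23, 17) + (11, 10). λ = (10 - 17)/(11 - 23) ≡ 22/17 mod 29. 17⁻¹ ≡ 12 (mod 29), so λ ≡ 3.
  x = λ² - 23 - 11 = 9 - 34 ≡ 4; y = λ·(23 - 4) - 17 ≡ 11. → (4, 11)

(4, 11)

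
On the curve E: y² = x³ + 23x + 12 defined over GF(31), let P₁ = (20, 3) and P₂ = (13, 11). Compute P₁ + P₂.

(5, 2)

(20, 3) + (13, 11). λ = (11 - 3)/(13 - 20) ≡ 8/24 mod 31. 24⁻¹ ≡ 22 (mod 31), so λ ≡ 21.
  x = λ² - 20 - 13 = 441 - 33 ≡ 5; y = λ·(20 - 5) - 3 ≡ 2. → (5, 2)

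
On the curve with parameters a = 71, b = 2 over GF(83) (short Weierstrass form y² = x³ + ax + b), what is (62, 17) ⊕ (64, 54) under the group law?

(71, 24)

(62, 17) + (64, 54). λ = (54 - 17)/(64 - 62) ≡ 37/2 mod 83. 2⁻¹ ≡ 42 (mod 83) since 2·42 = 84 ≡ 1, so λ ≡ 60.
  x = λ² - 62 - 64 = 3600 - 126 ≡ 71; y = λ·(62 - 71) - 17 ≡ 24. → (71, 24)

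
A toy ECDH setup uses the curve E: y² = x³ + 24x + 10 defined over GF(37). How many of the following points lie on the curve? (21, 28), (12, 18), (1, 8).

2

(21, 28): 28² ≡ 7, rhs ≡ 7 → on.
(12, 18): 18² ≡ 28, rhs ≡ 28 → on.
(1, 8): 8² ≡ 27, rhs ≡ 35 → off.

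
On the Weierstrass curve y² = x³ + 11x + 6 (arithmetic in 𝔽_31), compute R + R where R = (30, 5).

tangent at (30, 5): λ = (3·30² + 11)/(2·5) ≡ 14/10. 10⁻¹ ≡ 28 (mod 31), so λ ≡ 14·28 ≡ 20.
  x = λ² - 30 - 30 = 400 - 60 ≡ 30; y = λ·(30 - 30) - 5 ≡ 26. → (30, 26)

(30, 26)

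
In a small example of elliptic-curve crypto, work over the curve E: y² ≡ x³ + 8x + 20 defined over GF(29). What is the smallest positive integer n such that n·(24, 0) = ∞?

2

2P: (24, 0) + (24, 0): same x and y₁ ≡ -y₂, so the sum is ∞.
2P = ∞, so the order is 2.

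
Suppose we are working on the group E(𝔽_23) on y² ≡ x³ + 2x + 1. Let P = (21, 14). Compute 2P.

(10, 3)

tangent at (21, 14): λ = (3·21² + 2)/(2·14) ≡ 14/5. 5⁻¹ ≡ 14 (mod 23) since 5·14 = 70 ≡ 1, so λ ≡ 14·14 ≡ 12.
  x = λ² - 21 - 21 = 144 - 42 ≡ 10; y = λ·(21 - 10) - 14 ≡ 3. → (10, 3)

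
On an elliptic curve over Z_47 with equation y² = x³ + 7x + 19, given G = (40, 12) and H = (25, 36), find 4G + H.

First 4G:
Repeated addition: build up to 4G.
2G: tangent at (40, 12): λ = (3·40² + 7)/(2·12) ≡ 13/24. 24⁻¹ ≡ 2 (mod 47), so λ ≡ 13·2 ≡ 26.
  x = λ² - 40 - 40 = 676 - 80 ≡ 32; y = λ·(40 - 32) - 12 ≡ 8. → (32, 8)
3G: (32, 8) + (40, 12). λ = (12 - 8)/(40 - 32) ≡ 4/8 mod 47. 8⁻¹ ≡ 6 (mod 47) since 8·6 = 48 ≡ 1, so λ ≡ 24.
  x = λ² - 32 - 40 = 576 - 72 ≡ 34; y = λ·(32 - 34) - 8 ≡ 38. → (34, 38)
4G: (34, 38) + (40, 12). λ = (12 - 38)/(40 - 34) ≡ 21/6 mod 47. 6⁻¹ ≡ 8 (mod 47) since 6·8 = 48 ≡ 1, so λ ≡ 27.
  x = λ² - 34 - 40 = 729 - 74 ≡ 44; y = λ·(34 - 44) - 38 ≡ 21. → (44, 21)
4G = (44, 21).
Finally 4G + H:
(44, 21) + (25, 36). λ = (36 - 21)/(25 - 44) ≡ 15/28 mod 47. 28⁻¹ ≡ 42 (mod 47), so λ ≡ 19.
  x = λ² - 44 - 25 = 361 - 69 ≡ 10; y = λ·(44 - 10) - 21 ≡ 14. → (10, 14)

(10, 14)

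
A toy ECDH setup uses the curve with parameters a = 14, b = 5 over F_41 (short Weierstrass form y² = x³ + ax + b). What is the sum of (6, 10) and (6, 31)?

The two points share x = 6 and their y-coordinates satisfy 10 + 31 ≡ 0 (mod 41), so they are inverses. Their sum is ∞.

O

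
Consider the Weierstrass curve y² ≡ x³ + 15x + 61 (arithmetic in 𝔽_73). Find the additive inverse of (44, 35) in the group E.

(44, 38)

-(44, 35) = (44, -35 mod 73) = (44, 38).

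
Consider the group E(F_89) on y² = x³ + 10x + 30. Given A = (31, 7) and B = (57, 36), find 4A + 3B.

(8, 34)

First 4A:
Double-and-add on 4 = (100)₂. Start with A = (31, 7) for the leading 1-bit.
double: tangent at (31, 7): λ = (3·31² + 10)/(2·7) ≡ 45/14. 14⁻¹ ≡ 70 (mod 89), so λ ≡ 45·70 ≡ 35.
  x = λ² - 31 - 31 = 1225 - 62 ≡ 6; y = λ·(31 - 6) - 7 ≡ 67. → (6, 67)
double: tangent at (6, 67): λ = (3·6² + 10)/(2·67) ≡ 29/45. 45⁻¹ ≡ 2 (mod 89), so λ ≡ 29·2 ≡ 58.
  x = λ² - 6 - 6 = 3364 - 12 ≡ 59; y = λ·(6 - 59) - 67 ≡ 63. → (59, 63)
4A = (59, 63).
Next 3B:
Repeated addition: build up to 3B.
2B: tangent at (57, 36): λ = (3·57² + 10)/(2·36) ≡ 56/72. 72⁻¹ ≡ 68 (mod 89), so λ ≡ 56·68 ≡ 70.
  x = λ² - 57 - 57 = 4900 - 114 ≡ 69; y = λ·(57 - 69) - 36 ≡ 14. → (69, 14)
3B: (69, 14) + (57, 36). λ = (36 - 14)/(57 - 69) ≡ 22/77 mod 89. 77⁻¹ ≡ 37 (mod 89), so λ ≡ 13.
  x = λ² - 69 - 57 = 169 - 126 ≡ 43; y = λ·(69 - 43) - 14 ≡ 57. → (43, 57)
3B = (43, 57).
Finally 4A + 3B:
(59, 63) + (43, 57). λ = (57 - 63)/(43 - 59) ≡ 83/73 mod 89. 73⁻¹ ≡ 50 (mod 89) since 73·50 = 3650 ≡ 1, so λ ≡ 56.
  x = λ² - 59 - 43 = 3136 - 102 ≡ 8; y = λ·(59 - 8) - 63 ≡ 34. → (8, 34)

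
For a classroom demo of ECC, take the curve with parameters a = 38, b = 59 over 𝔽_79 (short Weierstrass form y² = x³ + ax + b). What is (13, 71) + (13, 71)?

tangent at (13, 71): λ = (3·13² + 38)/(2·71) ≡ 71/63. 63⁻¹ ≡ 74 (mod 79), so λ ≡ 71·74 ≡ 40.
  x = λ² - 13 - 13 = 1600 - 26 ≡ 73; y = λ·(13 - 73) - 71 ≡ 57. → (73, 57)

(73, 57)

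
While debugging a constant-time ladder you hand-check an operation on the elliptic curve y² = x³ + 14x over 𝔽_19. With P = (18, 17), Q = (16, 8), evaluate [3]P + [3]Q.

First 3P:
Repeated addition: build up to 3P.
2P: tangent at (18, 17): λ = (3·18² + 14)/(2·17) ≡ 17/15. 15⁻¹ ≡ 14 (mod 19), so λ ≡ 17·14 ≡ 10.
  x = λ² - 18 - 18 = 100 - 36 ≡ 7; y = λ·(18 - 7) - 17 ≡ 17. → (7, 17)
3P: (7, 17) + (18, 17). λ = (17 - 17)/(18 - 7) ≡ 0/11 mod 19. 11⁻¹ ≡ 7 (mod 19), so λ ≡ 0.
  x = λ² - 7 - 18 = 0 - 25 ≡ 13; y = λ·(7 - 13) - 17 ≡ 2. → (13, 2)
3P = (13, 2).
Next 3Q:
Repeated addition: build up to 3Q.
2Q: tangent at (16, 8): λ = (3·16² + 14)/(2·8) ≡ 3/16. 16⁻¹ ≡ 6 (mod 19) since 16·6 = 96 ≡ 1, so λ ≡ 3·6 ≡ 18.
  x = λ² - 16 - 16 = 324 - 32 ≡ 7; y = λ·(16 - 7) - 8 ≡ 2. → (7, 2)
3Q: (7, 2) + (16, 8). λ = (8 - 2)/(16 - 7) ≡ 6/9 mod 19. 9⁻¹ ≡ 17 (mod 19), so λ ≡ 7.
  x = λ² - 7 - 16 = 49 - 23 ≡ 7; y = λ·(7 - 7) - 2 ≡ 17. → (7, 17)
3Q = (7, 17).
Finally 3P + 3Q:
(13, 2) + (7, 17). λ = (17 - 2)/(7 - 13) ≡ 15/13 mod 19. 13⁻¹ ≡ 3 (mod 19), so λ ≡ 7.
  x = λ² - 13 - 7 = 49 - 20 ≡ 10; y = λ·(13 - 10) - 2 ≡ 0. → (10, 0)

(10, 0)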